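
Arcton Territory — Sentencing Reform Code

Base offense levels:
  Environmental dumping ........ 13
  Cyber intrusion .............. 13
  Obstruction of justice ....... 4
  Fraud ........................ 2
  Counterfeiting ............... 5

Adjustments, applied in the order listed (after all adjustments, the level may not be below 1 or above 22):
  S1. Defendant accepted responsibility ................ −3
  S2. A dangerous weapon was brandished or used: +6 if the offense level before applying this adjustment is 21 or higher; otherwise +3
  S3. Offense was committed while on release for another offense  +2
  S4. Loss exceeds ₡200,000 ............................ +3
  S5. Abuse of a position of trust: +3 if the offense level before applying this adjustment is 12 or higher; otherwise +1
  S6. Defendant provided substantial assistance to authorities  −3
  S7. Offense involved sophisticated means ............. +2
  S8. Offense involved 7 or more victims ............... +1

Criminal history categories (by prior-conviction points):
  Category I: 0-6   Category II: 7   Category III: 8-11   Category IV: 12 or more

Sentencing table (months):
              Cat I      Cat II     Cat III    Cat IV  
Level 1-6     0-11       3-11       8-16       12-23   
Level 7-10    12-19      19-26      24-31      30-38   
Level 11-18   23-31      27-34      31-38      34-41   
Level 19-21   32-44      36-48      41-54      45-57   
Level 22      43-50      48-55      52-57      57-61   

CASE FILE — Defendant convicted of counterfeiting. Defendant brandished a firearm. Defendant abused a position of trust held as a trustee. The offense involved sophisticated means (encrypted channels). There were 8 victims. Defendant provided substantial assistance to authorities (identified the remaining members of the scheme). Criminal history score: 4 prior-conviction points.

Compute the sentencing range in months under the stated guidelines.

Base offense level for counterfeiting: 5.
S2 applies (level before this adjustment is 5 < 21, so +3): 5 + 3 = 8.
S3 does not apply.
S5 applies (level before this adjustment is 8 < 12, so +1): 8 + 1 = 9.
S6 applies: 9 − 3 = 6.
S7 applies: 6 + 2 = 8.
S8 applies: 8 + 1 = 9.
Final offense level: 9.
Criminal history: 4 prior points → Category I (0-6).
Level 9 falls in the 7-10 band.
Grid: Level 7-10 × Category I = 12-19 months.

12-19 months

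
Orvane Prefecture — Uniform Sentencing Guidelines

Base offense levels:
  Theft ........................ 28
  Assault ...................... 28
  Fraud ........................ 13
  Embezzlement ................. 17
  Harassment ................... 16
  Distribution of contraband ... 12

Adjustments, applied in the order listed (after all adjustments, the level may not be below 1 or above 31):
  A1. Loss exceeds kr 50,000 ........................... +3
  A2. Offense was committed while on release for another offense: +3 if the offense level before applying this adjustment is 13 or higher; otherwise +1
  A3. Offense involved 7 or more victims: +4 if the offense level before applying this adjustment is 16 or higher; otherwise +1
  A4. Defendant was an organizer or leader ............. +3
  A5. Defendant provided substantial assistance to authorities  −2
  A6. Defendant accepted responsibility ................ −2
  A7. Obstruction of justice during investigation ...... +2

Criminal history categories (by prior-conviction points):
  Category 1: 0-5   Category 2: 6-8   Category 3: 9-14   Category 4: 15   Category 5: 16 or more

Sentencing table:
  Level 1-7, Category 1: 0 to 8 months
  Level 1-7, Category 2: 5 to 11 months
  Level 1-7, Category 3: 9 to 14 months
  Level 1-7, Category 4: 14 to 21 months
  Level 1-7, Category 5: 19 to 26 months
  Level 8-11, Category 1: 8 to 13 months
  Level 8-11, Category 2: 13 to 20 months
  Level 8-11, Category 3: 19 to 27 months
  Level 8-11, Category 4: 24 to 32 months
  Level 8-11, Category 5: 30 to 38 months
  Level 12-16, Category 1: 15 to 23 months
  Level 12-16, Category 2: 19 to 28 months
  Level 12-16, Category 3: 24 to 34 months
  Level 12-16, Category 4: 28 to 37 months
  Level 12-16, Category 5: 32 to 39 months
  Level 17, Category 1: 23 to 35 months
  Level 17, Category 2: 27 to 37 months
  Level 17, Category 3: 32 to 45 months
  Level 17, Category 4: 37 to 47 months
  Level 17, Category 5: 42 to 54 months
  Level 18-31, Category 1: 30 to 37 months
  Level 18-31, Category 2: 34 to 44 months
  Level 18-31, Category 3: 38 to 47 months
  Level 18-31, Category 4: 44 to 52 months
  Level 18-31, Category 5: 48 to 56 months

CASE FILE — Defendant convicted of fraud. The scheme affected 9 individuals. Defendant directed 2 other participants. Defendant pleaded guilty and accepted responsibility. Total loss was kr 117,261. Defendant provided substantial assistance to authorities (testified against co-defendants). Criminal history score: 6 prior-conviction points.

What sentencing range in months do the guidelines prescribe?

Base offense level for fraud: 13.
A1 applies: 13 + 3 = 16.
A2 does not apply.
A3 applies (level before this adjustment is 16 ≥ 16, so +4): 16 + 4 = 20.
A4 applies: 20 + 3 = 23.
A5 applies: 23 − 2 = 21.
A6 applies: 21 − 2 = 19.
Final offense level: 19.
Criminal history: 6 prior points → Category 2 (6-8).
Level 19 falls in the 18-31 band.
Grid: Level 18-31 × Category 2 = 34-44 months.

34-44 months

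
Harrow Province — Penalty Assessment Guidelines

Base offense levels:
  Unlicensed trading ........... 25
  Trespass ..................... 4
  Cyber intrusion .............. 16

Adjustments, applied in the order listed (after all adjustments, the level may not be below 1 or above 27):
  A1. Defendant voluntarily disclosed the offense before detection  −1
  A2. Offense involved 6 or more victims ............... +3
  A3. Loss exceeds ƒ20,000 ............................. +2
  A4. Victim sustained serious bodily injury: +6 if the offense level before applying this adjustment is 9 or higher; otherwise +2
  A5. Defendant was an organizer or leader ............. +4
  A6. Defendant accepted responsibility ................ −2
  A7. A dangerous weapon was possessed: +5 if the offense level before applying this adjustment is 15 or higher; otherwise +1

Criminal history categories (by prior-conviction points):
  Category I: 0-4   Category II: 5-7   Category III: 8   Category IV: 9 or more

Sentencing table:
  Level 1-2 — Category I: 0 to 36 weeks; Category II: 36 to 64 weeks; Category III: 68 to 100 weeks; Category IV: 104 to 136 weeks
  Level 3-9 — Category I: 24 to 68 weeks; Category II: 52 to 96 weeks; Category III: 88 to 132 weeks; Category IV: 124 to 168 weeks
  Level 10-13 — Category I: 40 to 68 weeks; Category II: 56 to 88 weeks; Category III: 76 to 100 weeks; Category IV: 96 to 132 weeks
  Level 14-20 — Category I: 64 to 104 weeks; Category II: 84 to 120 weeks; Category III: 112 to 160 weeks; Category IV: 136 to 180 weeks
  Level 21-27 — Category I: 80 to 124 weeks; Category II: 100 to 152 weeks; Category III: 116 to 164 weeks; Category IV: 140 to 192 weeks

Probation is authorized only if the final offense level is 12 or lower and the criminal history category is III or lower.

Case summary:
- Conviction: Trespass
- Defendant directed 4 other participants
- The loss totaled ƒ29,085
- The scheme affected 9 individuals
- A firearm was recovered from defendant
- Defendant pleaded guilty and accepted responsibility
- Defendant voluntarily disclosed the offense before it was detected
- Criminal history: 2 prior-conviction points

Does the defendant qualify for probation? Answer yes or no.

Yes

Base offense level for trespass: 4.
A1 applies: 4 − 1 = 3.
A2 applies: 3 + 3 = 6.
A3 applies: 6 + 2 = 8.
A5 applies: 8 + 4 = 12.
A6 applies: 12 − 2 = 10.
A7 applies (level before this adjustment is 10 < 15, so +1): 10 + 1 = 11.
Final offense level: 11.
Criminal history: 2 prior points → Category I (0-4).
Level 11 falls in the 10-13 band.
Grid: Level 10-13 × Category I = 40-68 weeks.
Probation check: level 11 ≤ 12 and category I ≤ III → eligible.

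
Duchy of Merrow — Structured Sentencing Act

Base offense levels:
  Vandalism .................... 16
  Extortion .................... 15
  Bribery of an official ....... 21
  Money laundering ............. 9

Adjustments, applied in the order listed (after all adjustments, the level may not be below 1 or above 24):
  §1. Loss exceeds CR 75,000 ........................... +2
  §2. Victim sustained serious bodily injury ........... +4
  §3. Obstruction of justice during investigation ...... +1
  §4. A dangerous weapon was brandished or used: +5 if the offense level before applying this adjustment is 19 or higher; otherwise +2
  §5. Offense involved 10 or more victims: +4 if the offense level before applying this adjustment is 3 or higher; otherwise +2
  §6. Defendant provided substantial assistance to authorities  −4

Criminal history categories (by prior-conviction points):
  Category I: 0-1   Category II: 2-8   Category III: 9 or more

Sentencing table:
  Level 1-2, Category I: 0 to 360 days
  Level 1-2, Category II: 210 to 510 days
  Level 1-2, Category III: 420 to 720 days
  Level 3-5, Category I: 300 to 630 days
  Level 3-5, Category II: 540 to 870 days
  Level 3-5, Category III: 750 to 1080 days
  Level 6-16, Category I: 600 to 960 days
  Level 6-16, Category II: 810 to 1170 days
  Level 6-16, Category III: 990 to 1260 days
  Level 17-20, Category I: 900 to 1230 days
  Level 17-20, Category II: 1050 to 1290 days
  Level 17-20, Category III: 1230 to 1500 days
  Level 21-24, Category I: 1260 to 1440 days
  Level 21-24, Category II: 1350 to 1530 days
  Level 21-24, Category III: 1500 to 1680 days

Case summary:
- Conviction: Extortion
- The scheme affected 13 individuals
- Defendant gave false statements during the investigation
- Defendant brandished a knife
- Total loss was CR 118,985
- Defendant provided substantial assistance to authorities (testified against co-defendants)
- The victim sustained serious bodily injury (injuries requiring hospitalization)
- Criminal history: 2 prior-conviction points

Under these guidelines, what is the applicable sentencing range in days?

Base offense level for extortion: 15.
§1 applies: 15 + 2 = 17.
§2 applies: 17 + 4 = 21.
§3 applies: 21 + 1 = 22.
§4 applies (level before this adjustment is 22 ≥ 19, so +5): 22 + 5 = 27.
§5 applies (level before this adjustment is 27 ≥ 3, so +4): 27 + 4 = 31.
§6 applies: 31 − 4 = 27.
Level 27 exceeds the maximum of 24; capped at 24.
Final offense level: 24.
Criminal history: 2 prior points → Category II (2-8).
Level 24 falls in the 21-24 band.
Grid: Level 21-24 × Category II = 1350-1530 days.

1350-1530 days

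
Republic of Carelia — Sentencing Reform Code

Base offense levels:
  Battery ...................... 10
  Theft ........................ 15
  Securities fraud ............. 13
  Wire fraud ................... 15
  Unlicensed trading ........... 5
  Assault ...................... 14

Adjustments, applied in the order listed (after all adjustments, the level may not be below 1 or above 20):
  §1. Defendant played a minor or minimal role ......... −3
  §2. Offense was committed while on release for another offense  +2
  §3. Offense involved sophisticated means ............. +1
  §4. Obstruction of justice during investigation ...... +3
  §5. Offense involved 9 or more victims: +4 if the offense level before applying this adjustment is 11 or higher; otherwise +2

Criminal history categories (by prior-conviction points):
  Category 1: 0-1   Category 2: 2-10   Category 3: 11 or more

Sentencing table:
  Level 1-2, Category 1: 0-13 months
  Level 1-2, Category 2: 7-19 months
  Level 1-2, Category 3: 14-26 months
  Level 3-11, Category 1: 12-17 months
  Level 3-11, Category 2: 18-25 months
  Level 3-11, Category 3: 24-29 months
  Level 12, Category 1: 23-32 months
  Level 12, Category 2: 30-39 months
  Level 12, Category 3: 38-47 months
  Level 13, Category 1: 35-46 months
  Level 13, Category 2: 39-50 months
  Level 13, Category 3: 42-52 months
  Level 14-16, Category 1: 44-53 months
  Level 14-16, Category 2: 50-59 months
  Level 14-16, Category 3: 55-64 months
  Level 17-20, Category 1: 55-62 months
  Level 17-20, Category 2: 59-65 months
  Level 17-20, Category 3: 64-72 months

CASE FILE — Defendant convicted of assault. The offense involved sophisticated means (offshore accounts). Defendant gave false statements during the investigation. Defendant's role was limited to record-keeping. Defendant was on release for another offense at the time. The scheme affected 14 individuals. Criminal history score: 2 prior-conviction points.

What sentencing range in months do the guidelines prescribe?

Base offense level for assault: 14.
§1 applies: 14 − 3 = 11.
§2 applies: 11 + 2 = 13.
§3 applies: 13 + 1 = 14.
§4 applies: 14 + 3 = 17.
§5 applies (level before this adjustment is 17 ≥ 11, so +4): 17 + 4 = 21.
Level 21 exceeds the maximum of 20; capped at 20.
Final offense level: 20.
Criminal history: 2 prior points → Category 2 (2-10).
Level 20 falls in the 17-20 band.
Grid: Level 17-20 × Category 2 = 59-65 months.

59-65 months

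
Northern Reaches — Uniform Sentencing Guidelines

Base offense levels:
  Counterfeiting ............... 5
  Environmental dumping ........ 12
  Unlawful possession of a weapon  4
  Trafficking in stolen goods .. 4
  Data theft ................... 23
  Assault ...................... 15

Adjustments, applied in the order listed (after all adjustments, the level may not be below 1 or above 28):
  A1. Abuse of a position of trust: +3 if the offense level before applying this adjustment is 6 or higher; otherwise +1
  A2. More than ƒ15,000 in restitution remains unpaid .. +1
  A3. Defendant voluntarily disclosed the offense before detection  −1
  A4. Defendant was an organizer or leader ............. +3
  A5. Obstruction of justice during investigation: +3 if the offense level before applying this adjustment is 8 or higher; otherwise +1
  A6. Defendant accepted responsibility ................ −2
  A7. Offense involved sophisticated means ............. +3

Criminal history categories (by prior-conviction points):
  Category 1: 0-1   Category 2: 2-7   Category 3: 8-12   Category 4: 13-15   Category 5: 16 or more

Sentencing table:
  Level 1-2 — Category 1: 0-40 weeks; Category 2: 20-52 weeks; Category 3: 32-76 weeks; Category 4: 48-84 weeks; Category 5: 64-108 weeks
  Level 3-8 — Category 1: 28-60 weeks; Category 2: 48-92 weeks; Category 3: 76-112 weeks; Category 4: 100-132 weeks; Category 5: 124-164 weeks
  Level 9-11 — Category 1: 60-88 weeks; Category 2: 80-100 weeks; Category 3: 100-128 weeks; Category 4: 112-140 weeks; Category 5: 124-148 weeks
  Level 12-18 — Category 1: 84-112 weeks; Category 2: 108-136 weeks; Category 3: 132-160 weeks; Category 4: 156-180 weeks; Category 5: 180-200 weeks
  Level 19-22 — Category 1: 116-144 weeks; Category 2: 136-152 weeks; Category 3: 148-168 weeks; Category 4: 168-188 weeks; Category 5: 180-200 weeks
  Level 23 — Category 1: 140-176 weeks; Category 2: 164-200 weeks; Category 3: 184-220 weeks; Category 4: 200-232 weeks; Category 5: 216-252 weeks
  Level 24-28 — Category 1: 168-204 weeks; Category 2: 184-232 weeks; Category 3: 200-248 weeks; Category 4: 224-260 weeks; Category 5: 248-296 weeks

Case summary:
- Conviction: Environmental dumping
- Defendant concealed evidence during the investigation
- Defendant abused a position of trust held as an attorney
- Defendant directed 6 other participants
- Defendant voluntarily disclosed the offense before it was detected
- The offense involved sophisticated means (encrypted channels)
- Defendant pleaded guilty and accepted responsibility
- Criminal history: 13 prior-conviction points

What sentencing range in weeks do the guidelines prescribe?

168-188 weeks

Base offense level for environmental dumping: 12.
A1 applies (level before this adjustment is 12 ≥ 6, so +3): 12 + 3 = 15.
A3 applies: 15 − 1 = 14.
A4 applies: 14 + 3 = 17.
A5 applies (level before this adjustment is 17 ≥ 8, so +3): 17 + 3 = 20.
A6 applies: 20 − 2 = 18.
A7 applies: 18 + 3 = 21.
Final offense level: 21.
Criminal history: 13 prior points → Category 4 (13-15).
Level 21 falls in the 19-22 band.
Grid: Level 19-22 × Category 4 = 168-188 weeks.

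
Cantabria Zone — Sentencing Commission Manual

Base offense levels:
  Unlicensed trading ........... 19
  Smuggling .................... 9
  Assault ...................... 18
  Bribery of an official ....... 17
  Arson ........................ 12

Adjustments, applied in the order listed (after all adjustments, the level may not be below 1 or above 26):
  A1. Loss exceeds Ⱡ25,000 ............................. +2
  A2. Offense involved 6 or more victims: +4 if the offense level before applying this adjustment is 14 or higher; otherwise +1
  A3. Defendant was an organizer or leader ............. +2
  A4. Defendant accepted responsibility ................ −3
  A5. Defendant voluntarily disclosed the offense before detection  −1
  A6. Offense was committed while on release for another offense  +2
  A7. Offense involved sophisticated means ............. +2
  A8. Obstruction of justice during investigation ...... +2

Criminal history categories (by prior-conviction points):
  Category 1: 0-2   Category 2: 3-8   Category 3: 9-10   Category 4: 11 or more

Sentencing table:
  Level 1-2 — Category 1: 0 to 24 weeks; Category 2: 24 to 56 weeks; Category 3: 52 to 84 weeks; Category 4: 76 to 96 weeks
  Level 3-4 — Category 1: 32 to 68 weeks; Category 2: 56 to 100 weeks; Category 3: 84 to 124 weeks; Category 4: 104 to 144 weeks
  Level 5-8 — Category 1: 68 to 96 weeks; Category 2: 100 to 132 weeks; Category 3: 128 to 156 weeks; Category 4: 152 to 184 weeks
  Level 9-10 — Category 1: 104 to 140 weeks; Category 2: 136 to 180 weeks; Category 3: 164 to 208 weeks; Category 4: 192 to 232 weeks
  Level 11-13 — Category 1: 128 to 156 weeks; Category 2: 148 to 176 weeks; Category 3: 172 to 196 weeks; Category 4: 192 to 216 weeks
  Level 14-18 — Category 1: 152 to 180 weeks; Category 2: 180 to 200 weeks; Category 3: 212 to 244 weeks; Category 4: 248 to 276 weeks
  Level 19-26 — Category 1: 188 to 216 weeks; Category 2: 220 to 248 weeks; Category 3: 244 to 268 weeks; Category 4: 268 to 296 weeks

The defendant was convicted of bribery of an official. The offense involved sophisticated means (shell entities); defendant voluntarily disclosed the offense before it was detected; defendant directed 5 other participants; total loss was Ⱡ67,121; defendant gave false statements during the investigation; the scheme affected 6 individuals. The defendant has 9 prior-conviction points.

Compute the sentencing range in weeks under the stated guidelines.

Base offense level for bribery of an official: 17.
A1 applies: 17 + 2 = 19.
A2 applies (level before this adjustment is 19 ≥ 14, so +4): 19 + 4 = 23.
A3 applies: 23 + 2 = 25.
A4 does not apply.
A5 applies: 25 − 1 = 24.
A6 does not apply.
A7 applies: 24 + 2 = 26.
A8 applies: 26 + 2 = 28.
Level 28 exceeds the maximum of 26; capped at 26.
Final offense level: 26.
Criminal history: 9 prior points → Category 3 (9-10).
Level 26 falls in the 19-26 band.
Grid: Level 19-26 × Category 3 = 244-268 weeks.

244-268 weeks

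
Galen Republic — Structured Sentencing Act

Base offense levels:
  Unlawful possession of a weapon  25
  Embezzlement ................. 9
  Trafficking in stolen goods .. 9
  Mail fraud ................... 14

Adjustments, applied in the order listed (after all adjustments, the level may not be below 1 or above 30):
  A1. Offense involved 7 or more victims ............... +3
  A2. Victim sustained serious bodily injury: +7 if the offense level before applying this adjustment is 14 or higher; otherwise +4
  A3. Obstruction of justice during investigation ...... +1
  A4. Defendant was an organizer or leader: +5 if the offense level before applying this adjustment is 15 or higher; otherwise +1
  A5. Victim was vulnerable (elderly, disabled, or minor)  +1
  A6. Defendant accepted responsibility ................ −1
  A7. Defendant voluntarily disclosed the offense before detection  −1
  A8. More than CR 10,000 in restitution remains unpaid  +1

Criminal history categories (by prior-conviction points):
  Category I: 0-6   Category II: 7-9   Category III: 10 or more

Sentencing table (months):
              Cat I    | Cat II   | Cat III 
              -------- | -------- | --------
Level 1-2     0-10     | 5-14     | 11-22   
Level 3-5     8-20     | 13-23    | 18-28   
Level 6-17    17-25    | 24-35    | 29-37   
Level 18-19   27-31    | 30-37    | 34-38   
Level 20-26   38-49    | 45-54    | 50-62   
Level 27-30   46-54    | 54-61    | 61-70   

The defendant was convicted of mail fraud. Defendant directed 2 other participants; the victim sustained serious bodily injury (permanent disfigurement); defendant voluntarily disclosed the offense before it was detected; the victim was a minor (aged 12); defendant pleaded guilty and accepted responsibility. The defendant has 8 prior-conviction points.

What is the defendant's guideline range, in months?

Base offense level for mail fraud: 14.
A1 does not apply.
A2 applies (level before this adjustment is 14 ≥ 14, so +7): 14 + 7 = 21.
A4 applies (level before this adjustment is 21 ≥ 15, so +5): 21 + 5 = 26.
A5 applies: 26 + 1 = 27.
A6 applies: 27 − 1 = 26.
A7 applies: 26 − 1 = 25.
Final offense level: 25.
Criminal history: 8 prior points → Category II (7-9).
Level 25 falls in the 20-26 band.
Grid: Level 20-26 × Category II = 45-54 months.

45-54 months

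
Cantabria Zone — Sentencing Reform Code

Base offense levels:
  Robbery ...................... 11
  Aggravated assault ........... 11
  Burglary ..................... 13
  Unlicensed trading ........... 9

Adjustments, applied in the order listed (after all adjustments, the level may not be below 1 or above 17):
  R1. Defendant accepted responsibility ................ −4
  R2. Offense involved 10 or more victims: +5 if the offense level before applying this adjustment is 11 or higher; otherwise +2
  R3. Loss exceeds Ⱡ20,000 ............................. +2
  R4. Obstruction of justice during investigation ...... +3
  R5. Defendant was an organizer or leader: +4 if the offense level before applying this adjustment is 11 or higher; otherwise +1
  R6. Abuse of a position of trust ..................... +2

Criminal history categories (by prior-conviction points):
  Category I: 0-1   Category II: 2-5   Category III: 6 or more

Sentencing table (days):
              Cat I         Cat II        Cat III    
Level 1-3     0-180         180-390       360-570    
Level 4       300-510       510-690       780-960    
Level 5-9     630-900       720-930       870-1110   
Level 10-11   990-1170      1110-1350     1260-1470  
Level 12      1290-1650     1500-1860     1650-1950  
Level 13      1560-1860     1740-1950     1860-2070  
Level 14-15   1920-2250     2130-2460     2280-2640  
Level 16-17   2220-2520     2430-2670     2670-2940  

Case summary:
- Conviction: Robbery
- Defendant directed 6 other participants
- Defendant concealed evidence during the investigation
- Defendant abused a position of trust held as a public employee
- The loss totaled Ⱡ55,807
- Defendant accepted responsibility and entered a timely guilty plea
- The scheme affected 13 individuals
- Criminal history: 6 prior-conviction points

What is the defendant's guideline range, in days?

2670-2940 days

Base offense level for robbery: 11.
R1 applies: 11 − 4 = 7.
R2 applies (level before this adjustment is 7 < 11, so +2): 7 + 2 = 9.
R3 applies: 9 + 2 = 11.
R4 applies: 11 + 3 = 14.
R5 applies (level before this adjustment is 14 ≥ 11, so +4): 14 + 4 = 18.
R6 applies: 18 + 2 = 20.
Level 20 exceeds the maximum of 17; capped at 17.
Final offense level: 17.
Criminal history: 6 prior points → Category III (6+).
Level 17 falls in the 16-17 band.
Grid: Level 16-17 × Category III = 2670-2940 days.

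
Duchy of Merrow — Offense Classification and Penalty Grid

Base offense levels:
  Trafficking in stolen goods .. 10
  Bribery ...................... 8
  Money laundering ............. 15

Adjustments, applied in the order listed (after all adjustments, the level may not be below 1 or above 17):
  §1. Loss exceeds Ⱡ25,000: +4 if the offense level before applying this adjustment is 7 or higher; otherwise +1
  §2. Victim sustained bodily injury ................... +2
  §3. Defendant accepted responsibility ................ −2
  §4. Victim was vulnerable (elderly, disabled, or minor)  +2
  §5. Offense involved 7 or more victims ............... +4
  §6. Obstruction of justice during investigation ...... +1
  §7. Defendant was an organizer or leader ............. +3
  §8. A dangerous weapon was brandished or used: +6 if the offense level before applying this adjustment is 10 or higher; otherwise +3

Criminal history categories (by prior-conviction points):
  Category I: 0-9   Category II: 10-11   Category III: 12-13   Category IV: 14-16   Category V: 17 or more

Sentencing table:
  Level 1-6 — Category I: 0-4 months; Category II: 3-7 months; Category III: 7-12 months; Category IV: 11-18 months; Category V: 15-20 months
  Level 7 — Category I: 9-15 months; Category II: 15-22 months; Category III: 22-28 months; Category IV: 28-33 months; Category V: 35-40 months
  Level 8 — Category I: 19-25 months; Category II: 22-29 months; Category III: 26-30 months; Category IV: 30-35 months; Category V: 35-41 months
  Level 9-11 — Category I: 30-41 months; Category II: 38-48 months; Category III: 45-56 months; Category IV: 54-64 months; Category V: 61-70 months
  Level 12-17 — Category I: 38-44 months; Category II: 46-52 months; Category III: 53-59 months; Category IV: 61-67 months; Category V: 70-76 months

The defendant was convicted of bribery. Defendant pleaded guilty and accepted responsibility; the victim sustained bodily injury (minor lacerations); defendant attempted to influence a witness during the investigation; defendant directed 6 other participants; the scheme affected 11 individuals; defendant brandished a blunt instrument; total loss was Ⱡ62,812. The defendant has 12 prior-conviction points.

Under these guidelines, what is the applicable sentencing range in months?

Base offense level for bribery: 8.
§1 applies (level before this adjustment is 8 ≥ 7, so +4): 8 + 4 = 12.
§2 applies: 12 + 2 = 14.
§3 applies: 14 − 2 = 12.
§5 applies: 12 + 4 = 16.
§6 applies: 16 + 1 = 17.
§7 applies: 17 + 3 = 20.
§8 applies (level before this adjustment is 20 ≥ 10, so +6): 20 + 6 = 26.
Level 26 exceeds the maximum of 17; capped at 17.
Final offense level: 17.
Criminal history: 12 prior points → Category III (12-13).
Level 17 falls in the 12-17 band.
Grid: Level 12-17 × Category III = 53-59 months.

53-59 months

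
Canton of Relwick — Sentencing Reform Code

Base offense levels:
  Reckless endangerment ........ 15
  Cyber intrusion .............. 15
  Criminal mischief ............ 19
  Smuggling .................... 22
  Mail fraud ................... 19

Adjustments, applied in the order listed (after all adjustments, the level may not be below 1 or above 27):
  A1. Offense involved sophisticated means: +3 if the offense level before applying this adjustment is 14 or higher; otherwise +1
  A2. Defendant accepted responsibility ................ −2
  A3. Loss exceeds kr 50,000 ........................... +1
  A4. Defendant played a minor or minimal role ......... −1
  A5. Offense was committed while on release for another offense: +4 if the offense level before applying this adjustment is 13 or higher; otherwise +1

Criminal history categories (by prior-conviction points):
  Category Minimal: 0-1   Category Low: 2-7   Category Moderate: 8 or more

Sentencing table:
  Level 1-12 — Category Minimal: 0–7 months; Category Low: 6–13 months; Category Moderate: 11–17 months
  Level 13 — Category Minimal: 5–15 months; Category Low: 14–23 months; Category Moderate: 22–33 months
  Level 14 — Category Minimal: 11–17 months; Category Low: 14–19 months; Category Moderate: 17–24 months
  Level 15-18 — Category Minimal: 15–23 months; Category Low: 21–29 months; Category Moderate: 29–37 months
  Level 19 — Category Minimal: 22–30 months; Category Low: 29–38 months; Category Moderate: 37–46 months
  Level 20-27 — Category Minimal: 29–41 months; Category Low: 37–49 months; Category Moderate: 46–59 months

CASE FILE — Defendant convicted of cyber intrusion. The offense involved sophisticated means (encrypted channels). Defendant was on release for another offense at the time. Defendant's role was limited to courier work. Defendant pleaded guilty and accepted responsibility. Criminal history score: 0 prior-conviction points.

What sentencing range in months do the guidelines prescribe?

Base offense level for cyber intrusion: 15.
A1 applies (level before this adjustment is 15 ≥ 14, so +3): 15 + 3 = 18.
A2 applies: 18 − 2 = 16.
A4 applies: 16 − 1 = 15.
A5 applies (level before this adjustment is 15 ≥ 13, so +4): 15 + 4 = 19.
Final offense level: 19.
Criminal history: 0 prior points → Category Minimal (0-1).
Level 19 falls in the 19 band.
Grid: Level 19 × Category Minimal = 22-30 months.

22-30 months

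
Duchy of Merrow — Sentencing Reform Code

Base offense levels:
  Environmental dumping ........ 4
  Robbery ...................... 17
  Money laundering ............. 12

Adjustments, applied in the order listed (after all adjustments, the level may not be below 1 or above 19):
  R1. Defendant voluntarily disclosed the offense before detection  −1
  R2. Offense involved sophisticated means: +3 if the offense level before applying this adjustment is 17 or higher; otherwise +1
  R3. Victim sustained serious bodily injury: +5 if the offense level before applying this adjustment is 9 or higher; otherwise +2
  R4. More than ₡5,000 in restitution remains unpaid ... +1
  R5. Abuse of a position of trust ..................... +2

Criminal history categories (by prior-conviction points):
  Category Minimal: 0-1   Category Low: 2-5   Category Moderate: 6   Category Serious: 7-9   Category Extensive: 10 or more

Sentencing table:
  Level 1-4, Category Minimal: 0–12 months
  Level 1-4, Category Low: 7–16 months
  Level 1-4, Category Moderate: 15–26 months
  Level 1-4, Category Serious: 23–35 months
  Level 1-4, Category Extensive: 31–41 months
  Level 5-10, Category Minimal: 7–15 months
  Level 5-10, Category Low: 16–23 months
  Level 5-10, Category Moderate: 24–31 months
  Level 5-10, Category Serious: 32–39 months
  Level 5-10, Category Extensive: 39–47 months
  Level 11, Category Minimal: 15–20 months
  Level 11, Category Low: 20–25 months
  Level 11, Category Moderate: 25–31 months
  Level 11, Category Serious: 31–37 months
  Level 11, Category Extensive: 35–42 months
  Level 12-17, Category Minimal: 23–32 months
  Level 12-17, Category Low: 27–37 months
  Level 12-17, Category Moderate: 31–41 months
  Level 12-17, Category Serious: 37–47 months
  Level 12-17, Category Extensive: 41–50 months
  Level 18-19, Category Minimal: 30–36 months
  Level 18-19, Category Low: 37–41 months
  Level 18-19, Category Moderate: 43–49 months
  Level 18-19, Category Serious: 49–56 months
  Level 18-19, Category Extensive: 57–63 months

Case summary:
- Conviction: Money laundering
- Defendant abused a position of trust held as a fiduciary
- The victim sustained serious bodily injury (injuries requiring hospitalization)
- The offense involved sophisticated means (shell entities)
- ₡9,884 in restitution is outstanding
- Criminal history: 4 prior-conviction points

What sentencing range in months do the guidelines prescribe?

Base offense level for money laundering: 12.
R1 does not apply.
R2 applies (level before this adjustment is 12 < 17, so +1): 12 + 1 = 13.
R3 applies (level before this adjustment is 13 ≥ 9, so +5): 13 + 5 = 18.
R4 applies: 18 + 1 = 19.
R5 applies: 19 + 2 = 21.
Level 21 exceeds the maximum of 19; capped at 19.
Final offense level: 19.
Criminal history: 4 prior points → Category Low (2-5).
Level 19 falls in the 18-19 band.
Grid: Level 18-19 × Category Low = 37-41 months.

37-41 months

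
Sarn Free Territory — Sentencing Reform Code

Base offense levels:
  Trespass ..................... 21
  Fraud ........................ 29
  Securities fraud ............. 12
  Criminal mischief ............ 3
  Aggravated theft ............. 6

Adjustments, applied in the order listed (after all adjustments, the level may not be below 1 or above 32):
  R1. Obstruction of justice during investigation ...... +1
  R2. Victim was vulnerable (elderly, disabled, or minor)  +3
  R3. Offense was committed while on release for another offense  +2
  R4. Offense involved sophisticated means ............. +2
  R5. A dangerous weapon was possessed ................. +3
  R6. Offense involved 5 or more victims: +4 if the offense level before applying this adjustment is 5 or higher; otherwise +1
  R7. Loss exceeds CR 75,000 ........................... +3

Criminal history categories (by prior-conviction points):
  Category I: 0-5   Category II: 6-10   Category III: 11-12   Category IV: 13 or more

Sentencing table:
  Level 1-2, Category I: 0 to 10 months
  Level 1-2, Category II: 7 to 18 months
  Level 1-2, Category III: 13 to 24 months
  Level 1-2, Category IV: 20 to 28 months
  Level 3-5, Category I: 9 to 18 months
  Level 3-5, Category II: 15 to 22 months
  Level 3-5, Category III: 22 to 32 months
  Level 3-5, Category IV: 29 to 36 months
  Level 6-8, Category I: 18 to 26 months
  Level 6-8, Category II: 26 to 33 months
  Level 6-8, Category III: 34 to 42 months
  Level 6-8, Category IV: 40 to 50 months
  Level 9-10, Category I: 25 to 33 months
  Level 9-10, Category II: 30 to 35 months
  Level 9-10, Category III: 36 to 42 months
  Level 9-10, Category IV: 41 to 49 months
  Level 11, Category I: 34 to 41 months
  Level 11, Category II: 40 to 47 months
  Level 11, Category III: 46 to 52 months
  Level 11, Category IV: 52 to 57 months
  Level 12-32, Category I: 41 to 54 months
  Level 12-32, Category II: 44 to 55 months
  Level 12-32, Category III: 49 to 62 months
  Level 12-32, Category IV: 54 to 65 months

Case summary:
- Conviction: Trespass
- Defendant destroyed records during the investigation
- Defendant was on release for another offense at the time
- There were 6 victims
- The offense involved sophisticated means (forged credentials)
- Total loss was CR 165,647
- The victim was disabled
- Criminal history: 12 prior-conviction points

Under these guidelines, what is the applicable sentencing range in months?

Base offense level for trespass: 21.
R1 applies: 21 + 1 = 22.
R2 applies: 22 + 3 = 25.
R3 applies: 25 + 2 = 27.
R4 applies: 27 + 2 = 29.
R6 applies (level before this adjustment is 29 ≥ 5, so +4): 29 + 4 = 33.
R7 applies: 33 + 3 = 36.
Level 36 exceeds the maximum of 32; capped at 32.
Final offense level: 32.
Criminal history: 12 prior points → Category III (11-12).
Level 32 falls in the 12-32 band.
Grid: Level 12-32 × Category III = 49-62 months.

49-62 months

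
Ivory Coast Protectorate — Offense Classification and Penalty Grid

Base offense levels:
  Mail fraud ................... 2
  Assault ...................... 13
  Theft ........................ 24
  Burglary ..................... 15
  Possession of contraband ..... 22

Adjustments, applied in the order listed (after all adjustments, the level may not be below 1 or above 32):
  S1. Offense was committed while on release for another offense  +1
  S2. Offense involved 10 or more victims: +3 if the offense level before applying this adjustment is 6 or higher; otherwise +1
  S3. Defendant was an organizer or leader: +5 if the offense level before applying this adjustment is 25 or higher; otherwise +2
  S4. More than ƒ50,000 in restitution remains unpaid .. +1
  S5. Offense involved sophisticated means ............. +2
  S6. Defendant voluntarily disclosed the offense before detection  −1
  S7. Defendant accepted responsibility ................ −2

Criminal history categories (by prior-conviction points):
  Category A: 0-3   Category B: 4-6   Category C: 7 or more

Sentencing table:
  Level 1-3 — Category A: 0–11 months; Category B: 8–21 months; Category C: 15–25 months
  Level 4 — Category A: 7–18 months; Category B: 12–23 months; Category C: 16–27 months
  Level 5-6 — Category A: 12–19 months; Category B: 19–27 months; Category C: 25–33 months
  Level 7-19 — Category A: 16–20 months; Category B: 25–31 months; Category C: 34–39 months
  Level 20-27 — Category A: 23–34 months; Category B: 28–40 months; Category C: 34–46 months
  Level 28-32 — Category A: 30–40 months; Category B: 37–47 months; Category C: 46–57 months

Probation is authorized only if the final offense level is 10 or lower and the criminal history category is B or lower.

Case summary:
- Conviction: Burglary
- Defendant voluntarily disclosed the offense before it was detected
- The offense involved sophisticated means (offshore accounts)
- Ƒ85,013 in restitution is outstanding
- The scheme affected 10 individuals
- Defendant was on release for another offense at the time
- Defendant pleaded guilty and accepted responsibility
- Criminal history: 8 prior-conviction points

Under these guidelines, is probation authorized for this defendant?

Base offense level for burglary: 15.
S1 applies: 15 + 1 = 16.
S2 applies (level before this adjustment is 16 ≥ 6, so +3): 16 + 3 = 19.
S4 applies: 19 + 1 = 20.
S5 applies: 20 + 2 = 22.
S6 applies: 22 − 1 = 21.
S7 applies: 21 − 2 = 19.
Final offense level: 19.
Criminal history: 8 prior points → Category C (7+).
Level 19 falls in the 7-19 band.
Grid: Level 7-19 × Category C = 34-39 months.
Probation check: level 19 > 10 and category C > B → not eligible.

No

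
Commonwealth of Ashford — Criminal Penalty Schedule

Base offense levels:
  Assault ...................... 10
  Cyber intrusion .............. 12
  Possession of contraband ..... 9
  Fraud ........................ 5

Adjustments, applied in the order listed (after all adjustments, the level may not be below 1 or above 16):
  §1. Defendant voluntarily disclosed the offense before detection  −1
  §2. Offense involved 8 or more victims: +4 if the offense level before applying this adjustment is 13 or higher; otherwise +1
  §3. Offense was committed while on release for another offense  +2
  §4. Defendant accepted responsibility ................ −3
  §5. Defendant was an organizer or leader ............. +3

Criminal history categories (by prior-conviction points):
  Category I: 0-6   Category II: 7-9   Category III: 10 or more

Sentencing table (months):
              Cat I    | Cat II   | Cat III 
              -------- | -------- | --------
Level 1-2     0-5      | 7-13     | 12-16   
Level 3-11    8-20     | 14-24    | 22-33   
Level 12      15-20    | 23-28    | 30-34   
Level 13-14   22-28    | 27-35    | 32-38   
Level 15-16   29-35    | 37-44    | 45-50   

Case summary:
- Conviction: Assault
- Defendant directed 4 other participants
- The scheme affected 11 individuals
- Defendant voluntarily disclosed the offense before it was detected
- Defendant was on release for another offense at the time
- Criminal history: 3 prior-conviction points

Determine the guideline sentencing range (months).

Base offense level for assault: 10.
§1 applies: 10 − 1 = 9.
§2 applies (level before this adjustment is 9 < 13, so +1): 9 + 1 = 10.
§3 applies: 10 + 2 = 12.
§5 applies: 12 + 3 = 15.
Final offense level: 15.
Criminal history: 3 prior points → Category I (0-6).
Level 15 falls in the 15-16 band.
Grid: Level 15-16 × Category I = 29-35 months.

29-35 months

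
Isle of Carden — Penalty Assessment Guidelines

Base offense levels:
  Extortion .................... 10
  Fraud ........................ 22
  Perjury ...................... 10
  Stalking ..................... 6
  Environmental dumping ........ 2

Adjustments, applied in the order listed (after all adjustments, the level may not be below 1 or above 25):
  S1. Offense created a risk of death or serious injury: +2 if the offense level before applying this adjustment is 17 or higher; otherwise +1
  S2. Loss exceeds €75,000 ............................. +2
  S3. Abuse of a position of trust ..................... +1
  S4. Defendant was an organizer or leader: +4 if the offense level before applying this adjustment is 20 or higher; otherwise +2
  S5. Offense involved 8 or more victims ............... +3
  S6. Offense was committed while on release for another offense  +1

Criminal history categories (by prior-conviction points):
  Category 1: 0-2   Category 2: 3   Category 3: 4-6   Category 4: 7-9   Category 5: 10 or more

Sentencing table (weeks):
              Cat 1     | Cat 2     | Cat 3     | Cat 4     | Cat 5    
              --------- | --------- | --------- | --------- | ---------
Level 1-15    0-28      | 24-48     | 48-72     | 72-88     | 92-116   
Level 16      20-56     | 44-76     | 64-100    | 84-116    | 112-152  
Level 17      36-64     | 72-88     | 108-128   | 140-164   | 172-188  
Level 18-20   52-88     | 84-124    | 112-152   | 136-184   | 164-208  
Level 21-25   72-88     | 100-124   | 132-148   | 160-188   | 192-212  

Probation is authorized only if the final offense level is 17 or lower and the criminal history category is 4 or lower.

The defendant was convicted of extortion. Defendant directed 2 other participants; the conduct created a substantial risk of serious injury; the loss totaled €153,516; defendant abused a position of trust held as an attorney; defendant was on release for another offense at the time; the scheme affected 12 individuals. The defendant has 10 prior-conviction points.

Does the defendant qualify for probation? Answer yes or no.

No

Base offense level for extortion: 10.
S1 applies (level before this adjustment is 10 < 17, so +1): 10 + 1 = 11.
S2 applies: 11 + 2 = 13.
S3 applies: 13 + 1 = 14.
S4 applies (level before this adjustment is 14 < 20, so +2): 14 + 2 = 16.
S5 applies: 16 + 3 = 19.
S6 applies: 19 + 1 = 20.
Final offense level: 20.
Criminal history: 10 prior points → Category 5 (10+).
Level 20 falls in the 18-20 band.
Grid: Level 18-20 × Category 5 = 164-208 weeks.
Probation check: level 20 > 17 and category 5 > 4 → not eligible.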